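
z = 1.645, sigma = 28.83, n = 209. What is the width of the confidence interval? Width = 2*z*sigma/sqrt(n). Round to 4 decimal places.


width = 2*z*sigma/sqrt(n)
2*z*sigma = 2 * 1.645 * 28.83 = 94.8507
sqrt(209) ≈ 14.456832
width = 94.8507 / 14.456832 ≈ 6.560960

6.5610


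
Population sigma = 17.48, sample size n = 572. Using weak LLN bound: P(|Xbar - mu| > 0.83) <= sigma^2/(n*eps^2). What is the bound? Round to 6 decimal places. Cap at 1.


bound = min(1, sigma^2/(n*eps^2))
sigma^2 = 17.48^2 = 305.5504
n*eps^2 = 572 * 0.83^2 = 572 * 0.6889 = 394.0508
sigma^2/(n*eps^2) = 305.5504 / 394.0508 ≈ 0.77540865

0.775409


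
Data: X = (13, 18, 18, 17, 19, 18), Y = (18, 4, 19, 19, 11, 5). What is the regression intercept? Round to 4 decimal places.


a = ybar - b*xbar, where b = sum((xi-xbar)(yi-ybar)) / sum((xi-xbar)^2)
n = 6, xbar = 103/6 ≈ 17.166667, ybar = 76/6 = 38/3 ≈ 12.666667
Sxy = sum((xi-xbar)(yi-ybar)) = -104/3 ≈ -34.666667
Sxx = sum((xi-xbar)^2) = 137/6 ≈ 22.833333
b = Sxy / Sxx = -208/137 ≈ -1.518248
a = 12.666667 - (-1.518248) * 17.166667 = 5306/137 ≈ 38.729927

38.7299


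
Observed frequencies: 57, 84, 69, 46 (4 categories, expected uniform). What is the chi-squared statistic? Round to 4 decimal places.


chi2 = sum((O-E)^2/E), E = total/4
total = 256, E = 256/4 = 64
(57 - 64)^2 / 64 = 49 / 64 = 0.765625
(84 - 64)^2 / 64 = 400 / 64 = 6.25
(69 - 64)^2 / 64 = 25 / 64 = 0.390625
(46 - 64)^2 / 64 = 324 / 64 = 5.0625
chi2 = 12.46875

12.4688


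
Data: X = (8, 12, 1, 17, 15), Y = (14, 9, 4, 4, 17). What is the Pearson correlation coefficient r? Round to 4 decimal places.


r = sum((xi-xbar)(yi-ybar)) / sqrt(sum((xi-xbar)^2) * sum((yi-ybar)^2))
n = 5, xbar = 53/5 = 10.6, ybar = 48/5 = 9.6
Sxy = sum((xi-xbar)(yi-ybar)) = 38.2
Sxx = sum((xi-xbar)^2) = 161.2
Syy = sum((yi-ybar)^2) = 137.2
sqrt(Sxx*Syy) ≈ 148.716643
r = Sxy / sqrt(Sxx*Syy) = 38.2 / 148.716643 ≈ 0.256864

0.2569


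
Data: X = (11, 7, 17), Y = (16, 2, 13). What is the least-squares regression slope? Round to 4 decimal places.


b = sum((xi-xbar)(yi-ybar)) / sum((xi-xbar)^2)
n = 3, xbar = 35/3 ≈ 11.666667, ybar = 31/3 ≈ 10.333333
Sxy = sum((xi-xbar)(yi-ybar)) = 148/3 ≈ 49.333333
Sxx = sum((xi-xbar)^2) = 152/3 ≈ 50.666667
b = Sxy / Sxx = 37/38 ≈ 0.973684

0.9737


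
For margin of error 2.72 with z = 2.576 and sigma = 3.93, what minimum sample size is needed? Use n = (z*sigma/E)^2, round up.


z*sigma/E = 2.576 * 3.93 / 2.72 ≈ 3.721941
(z*sigma/E)^2 ≈ 13.852846
round up: n = 14

14


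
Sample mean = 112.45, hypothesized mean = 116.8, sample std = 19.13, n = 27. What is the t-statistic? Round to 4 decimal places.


t = (xbar - mu0) / (s/sqrt(n))
xbar - mu0 = 112.45 - 116.8 = -4.35
sqrt(27) ≈ 5.19615242
s/sqrt(n) = 19.13 / 5.19615242 ≈ 3.68157022
t = -4.35 / 3.68157022 ≈ -1.181561

-1.1816


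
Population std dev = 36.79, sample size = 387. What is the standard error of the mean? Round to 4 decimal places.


SE = sigma / sqrt(n)
sqrt(387) ≈ 19.672316
SE = 36.79 / 19.672316 ≈ 1.870141

1.8701


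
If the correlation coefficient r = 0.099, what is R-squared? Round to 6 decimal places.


R^2 = r^2 = (0.099)^2 = 0.009801

0.009801


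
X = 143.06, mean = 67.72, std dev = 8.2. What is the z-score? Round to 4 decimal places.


z = (X - mu) / sigma
X - mu = 143.06 - 67.72 = 75.34
z = 75.34 / 8.2 = 3767/410 ≈ 9.187805

9.1878


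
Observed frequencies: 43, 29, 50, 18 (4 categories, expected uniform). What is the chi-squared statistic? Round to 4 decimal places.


chi2 = sum((O-E)^2/E), E = total/4
total = 140, E = 140/4 = 35
(43 - 35)^2 / 35 = 64 / 35 = 64/35 ≈ 1.828571
(29 - 35)^2 / 35 = 36 / 35 = 36/35 ≈ 1.028571
(50 - 35)^2 / 35 = 225 / 35 = 45/7 ≈ 6.428571
(18 - 35)^2 / 35 = 289 / 35 = 289/35 ≈ 8.257143
chi2 = 614/35 ≈ 17.542857

17.5429


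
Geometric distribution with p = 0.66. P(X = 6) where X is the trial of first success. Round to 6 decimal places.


P = (1-p)^(k-1) * p
(1-p)^(k-1) = 0.34^5 ≈ 0.004543542
P = 0.004543542 * 0.66 ≈ 0.002998738

0.002999


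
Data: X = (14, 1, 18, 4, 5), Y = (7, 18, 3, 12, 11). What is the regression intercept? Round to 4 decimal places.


a = ybar - b*xbar, where b = sum((xi-xbar)(yi-ybar)) / sum((xi-xbar)^2)
n = 5, xbar = 42/5 = 8.4, ybar = 51/5 = 10.2
Sxy = sum((xi-xbar)(yi-ybar)) = -155.4
Sxx = sum((xi-xbar)^2) = 209.2
b = Sxy / Sxx = -777/1046 ≈ -0.742830
a = 10.2 - (-0.742830) * 8.4 = 8598/523 ≈ 16.439771

16.4398


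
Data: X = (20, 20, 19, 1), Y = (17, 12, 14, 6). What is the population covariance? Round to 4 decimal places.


Cov = (1/n)*sum((xi-xbar)(yi-ybar))
n = 4, xbar = 60/4 = 15, ybar = 49/4 = 12.25
sum((xi-xbar)(yi-ybar)) = 117
Cov = 117 / 4 = 29.25

29.2500


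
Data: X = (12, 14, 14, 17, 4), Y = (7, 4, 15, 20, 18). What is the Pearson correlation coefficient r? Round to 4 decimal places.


r = sum((xi-xbar)(yi-ybar)) / sqrt(sum((xi-xbar)^2) * sum((yi-ybar)^2))
n = 5, xbar = 61/5 = 12.2, ybar = 64/5 = 12.8
Sxy = sum((xi-xbar)(yi-ybar)) = -18.8
Sxx = sum((xi-xbar)^2) = 96.8
Syy = sum((yi-ybar)^2) = 194.8
sqrt(Sxx*Syy) ≈ 137.319482
r = Sxy / sqrt(Sxx*Syy) = -18.8 / 137.319482 ≈ -0.136907

-0.1369


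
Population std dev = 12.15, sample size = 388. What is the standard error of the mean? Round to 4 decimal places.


SE = sigma / sqrt(n)
sqrt(388) ≈ 19.697716
SE = 12.15 / 19.697716 ≈ 0.616823

0.6168


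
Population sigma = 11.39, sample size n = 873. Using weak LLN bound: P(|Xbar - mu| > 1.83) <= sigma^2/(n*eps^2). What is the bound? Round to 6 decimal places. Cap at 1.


bound = min(1, sigma^2/(n*eps^2))
sigma^2 = 11.39^2 = 129.7321
n*eps^2 = 873 * 1.83^2 = 873 * 3.3489 = 2923.5897
sigma^2/(n*eps^2) = 129.7321 / 2923.5897 ≈ 0.04437425

0.044374


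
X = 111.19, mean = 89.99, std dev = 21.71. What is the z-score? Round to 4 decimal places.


z = (X - mu) / sigma
X - mu = 111.19 - 89.99 = 21.2
z = 21.2 / 21.71 = 2120/2171 ≈ 0.976509

0.9765


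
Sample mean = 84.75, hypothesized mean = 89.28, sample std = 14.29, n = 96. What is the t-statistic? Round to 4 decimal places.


t = (xbar - mu0) / (s/sqrt(n))
xbar - mu0 = 84.75 - 89.28 = -4.53
sqrt(96) ≈ 9.79795897
s/sqrt(n) = 14.29 / 9.79795897 ≈ 1.45846702
t = -4.53 / 1.45846702 ≈ -3.106001

-3.1060


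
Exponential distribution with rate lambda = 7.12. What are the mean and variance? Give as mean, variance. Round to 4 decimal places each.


mean = 1/lam, var = 1/lam^2
mean = 1 / 7.12 = 25/178 ≈ 0.140449
lam^2 = 7.12^2 = 50.6944
var = 1 / 50.6944 ≈ 0.019726

0.1404, 0.0197


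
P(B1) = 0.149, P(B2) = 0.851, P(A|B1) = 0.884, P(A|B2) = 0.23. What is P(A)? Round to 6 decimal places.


P(A) = P(A|B1)*P(B1) + P(A|B2)*P(B2)
P(A|B1)*P(B1) = 0.884 * 0.149 = 0.131716
P(A|B2)*P(B2) = 0.23 * 0.851 = 0.19573
P(A) = 0.131716 + 0.19573 = 0.327446

0.327446


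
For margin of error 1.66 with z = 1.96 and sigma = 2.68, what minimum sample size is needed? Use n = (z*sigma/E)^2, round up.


z*sigma/E = 1.96 * 2.68 / 1.66 = 6566/2075 ≈ 3.164337
(z*sigma/E)^2 ≈ 10.013031
round up: n = 11

11


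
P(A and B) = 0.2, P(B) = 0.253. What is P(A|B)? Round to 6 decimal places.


P(A|B) = P(A and B) / P(B) = 0.2 / 0.253 = 200/253 ≈ 0.79051383

0.790514


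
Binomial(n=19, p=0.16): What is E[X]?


E[X] = n*p = 19 * 0.16 = 3.04

3.04


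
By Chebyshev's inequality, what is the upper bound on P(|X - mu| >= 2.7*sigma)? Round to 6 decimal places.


P <= 1/k^2
k^2 = 2.7^2 = 7.29
1/k^2 = 1 / 7.29 = 100/729 ≈ 0.13717421

0.137174


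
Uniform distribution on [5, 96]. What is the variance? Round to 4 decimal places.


Var = (b-a)^2 / 12
(b-a)^2 = (96 - 5)^2 = 8281
Var = 8281/12 ≈ 690.083333

690.0833


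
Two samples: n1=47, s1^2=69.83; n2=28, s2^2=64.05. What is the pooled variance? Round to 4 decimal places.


sp^2 = ((n1-1)*s1^2 + (n2-1)*s2^2)/(n1+n2-2)
(n1-1)*s1^2 = 46 * 69.83 = 3212.18
(n2-1)*s2^2 = 27 * 64.05 = 1729.35
numerator = 3212.18 + 1729.35 = 4941.53
n1+n2-2 = 73
sp^2 = 4941.53 / 73 = 494153/7300 ≈ 67.692192

67.6922


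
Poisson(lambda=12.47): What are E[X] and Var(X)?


E[X] = Var(X) = lambda = 12.47

12.47, 12.47


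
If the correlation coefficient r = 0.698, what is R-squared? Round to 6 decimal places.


R^2 = r^2 = (0.698)^2 = 0.487204

0.487204


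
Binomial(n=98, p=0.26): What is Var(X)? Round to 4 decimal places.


Var = n*p*(1-p) = 98 * 0.26 * 0.74 = 18.8552

18.8552


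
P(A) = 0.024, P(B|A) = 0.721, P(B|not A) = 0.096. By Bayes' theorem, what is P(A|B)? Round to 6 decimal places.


P(A|B) = P(B|A)*P(A) / P(B), P(B) = P(B|A)*P(A) + P(B|not A)*P(not A)
P(B|A)*P(A) = 0.721 * 0.024 = 0.017304
P(B|not A)*P(not A) = 0.096 * 0.976 = 0.093696
P(B) = 0.017304 + 0.093696 = 0.111
P(A|B) = 0.017304 / 0.111 = 721/4625 ≈ 0.15589189

0.155892


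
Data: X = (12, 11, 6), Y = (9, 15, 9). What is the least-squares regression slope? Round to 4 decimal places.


b = sum((xi-xbar)(yi-ybar)) / sum((xi-xbar)^2)
n = 3, xbar = 29/3 ≈ 9.666667, ybar = 33/3 = 11
Sxy = sum((xi-xbar)(yi-ybar)) = 8
Sxx = sum((xi-xbar)^2) = 62/3 ≈ 20.666667
b = Sxy / Sxx = 12/31 ≈ 0.387097

0.3871


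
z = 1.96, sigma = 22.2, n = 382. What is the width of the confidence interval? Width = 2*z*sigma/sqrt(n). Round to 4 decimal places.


width = 2*z*sigma/sqrt(n)
2*z*sigma = 2 * 1.96 * 22.2 = 87.024
sqrt(382) ≈ 19.544820
width = 87.024 / 19.544820 ≈ 4.452535

4.4525


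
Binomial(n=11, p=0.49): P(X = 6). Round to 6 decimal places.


P = C(n,k) * p^k * (1-p)^(n-k)
C(11,6) = 462
p^k = 0.49^6 ≈ 0.01384129
(1-p)^(n-k) = 0.51^5 ≈ 0.03450253
P = 462 * 0.01384129 * 0.03450253 ≈ 0.220632

0.220632


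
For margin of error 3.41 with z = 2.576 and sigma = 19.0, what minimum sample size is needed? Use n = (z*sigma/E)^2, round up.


z*sigma/E = 2.576 * 19.0 / 3.41 = 24472/1705 ≈ 14.353079
(z*sigma/E)^2 ≈ 206.010882
round up: n = 207

207


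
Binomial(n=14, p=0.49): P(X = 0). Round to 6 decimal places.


P = C(n,k) * p^k * (1-p)^(n-k)
C(14,0) = 1
p^k = 0.49^0 = 1
(1-p)^(n-k) = 0.51^14 ≈ 0.00008053459
P = 1 * 1 * 0.00008053459 ≈ 0.000081

0.000081


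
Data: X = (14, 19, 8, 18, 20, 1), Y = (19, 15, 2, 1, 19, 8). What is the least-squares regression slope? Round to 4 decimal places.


b = sum((xi-xbar)(yi-ybar)) / sum((xi-xbar)^2)
n = 6, xbar = 80/6 = 40/3 ≈ 13.333333, ybar = 64/6 = 32/3 ≈ 10.666667
Sxy = sum((xi-xbar)(yi-ybar)) = 359/3 ≈ 119.666667
Sxx = sum((xi-xbar)^2) = 838/3 ≈ 279.333333
b = Sxy / Sxx = 359/838 ≈ 0.428401

0.4284


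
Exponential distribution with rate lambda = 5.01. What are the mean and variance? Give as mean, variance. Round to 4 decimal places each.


mean = 1/lam, var = 1/lam^2
mean = 1 / 5.01 = 100/501 ≈ 0.199601
lam^2 = 5.01^2 = 25.1001
var = 1 / 25.1001 ≈ 0.039840

0.1996, 0.0398


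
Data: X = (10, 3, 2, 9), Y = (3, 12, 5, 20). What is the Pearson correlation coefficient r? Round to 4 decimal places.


r = sum((xi-xbar)(yi-ybar)) / sqrt(sum((xi-xbar)^2) * sum((yi-ybar)^2))
n = 4, xbar = 24/4 = 6, ybar = 40/4 = 10
Sxy = sum((xi-xbar)(yi-ybar)) = 16
Sxx = sum((xi-xbar)^2) = 50
Syy = sum((yi-ybar)^2) = 178
sqrt(Sxx*Syy) ≈ 94.339811
r = Sxy / sqrt(Sxx*Syy) = 16 / 94.339811 ≈ 0.169600

0.1696


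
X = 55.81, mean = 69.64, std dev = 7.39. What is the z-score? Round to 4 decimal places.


z = (X - mu) / sigma
X - mu = 55.81 - 69.64 = -13.83
z = -13.83 / 7.39 = -1383/739 ≈ -1.871448

-1.8714


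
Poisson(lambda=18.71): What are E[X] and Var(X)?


E[X] = Var(X) = lambda = 18.71

18.71, 18.71


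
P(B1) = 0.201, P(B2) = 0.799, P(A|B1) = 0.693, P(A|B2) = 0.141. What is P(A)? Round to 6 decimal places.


P(A) = P(A|B1)*P(B1) + P(A|B2)*P(B2)
P(A|B1)*P(B1) = 0.693 * 0.201 = 0.139293
P(A|B2)*P(B2) = 0.141 * 0.799 = 0.112659
P(A) = 0.139293 + 0.112659 = 0.251952

0.251952


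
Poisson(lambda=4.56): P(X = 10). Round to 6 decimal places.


P = e^(-lam) * lam^k / k!
e^(-4.56) ≈ 0.01046206
lam^k = 4.56^10 ≈ 3887303.296673
k! = 10! = 3628800
P = 0.01046206 * 3887303.296673 / 3628800 ≈ 0.011207

0.011207


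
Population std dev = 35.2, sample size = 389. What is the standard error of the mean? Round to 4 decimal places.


SE = sigma / sqrt(n)
sqrt(389) ≈ 19.723083
SE = 35.2 / 19.723083 ≈ 1.784711

1.7847


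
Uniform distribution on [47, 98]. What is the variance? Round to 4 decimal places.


Var = (b-a)^2 / 12
(b-a)^2 = (98 - 47)^2 = 2601
Var = 2601/12 = 216.75

216.7500


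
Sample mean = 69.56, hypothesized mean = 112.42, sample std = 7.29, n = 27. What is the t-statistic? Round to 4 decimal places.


t = (xbar - mu0) / (s/sqrt(n))
xbar - mu0 = 69.56 - 112.42 = -42.86
sqrt(27) ≈ 5.19615242
s/sqrt(n) = 7.29 / 5.19615242 ≈ 1.40296115
t = -42.86 / 1.40296115 ≈ -30.549670

-30.5497


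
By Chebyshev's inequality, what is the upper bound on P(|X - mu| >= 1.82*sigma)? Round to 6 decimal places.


P <= 1/k^2
k^2 = 1.82^2 = 3.3124
1/k^2 = 1 / 3.3124 = 2500/8281 ≈ 0.30189591

0.301896


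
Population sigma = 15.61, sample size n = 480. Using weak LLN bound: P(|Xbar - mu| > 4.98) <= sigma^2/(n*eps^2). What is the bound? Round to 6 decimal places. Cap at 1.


bound = min(1, sigma^2/(n*eps^2))
sigma^2 = 15.61^2 = 243.6721
n*eps^2 = 480 * 4.98^2 = 480 * 24.8004 = 11904.192
sigma^2/(n*eps^2) = 243.6721 / 11904.192 ≈ 0.02046944

0.020469


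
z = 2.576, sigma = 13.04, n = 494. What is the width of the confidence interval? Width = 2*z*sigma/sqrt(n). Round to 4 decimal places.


width = 2*z*sigma/sqrt(n)
2*z*sigma = 2 * 2.576 * 13.04 = 67.18208
sqrt(494) ≈ 22.226111
width = 67.18208 / 22.226111 ≈ 3.022665

3.0227


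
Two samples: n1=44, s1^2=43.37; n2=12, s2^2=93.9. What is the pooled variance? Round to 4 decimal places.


sp^2 = ((n1-1)*s1^2 + (n2-1)*s2^2)/(n1+n2-2)
(n1-1)*s1^2 = 43 * 43.37 = 1864.91
(n2-1)*s2^2 = 11 * 93.9 = 1032.9
numerator = 1864.91 + 1032.9 = 2897.81
n1+n2-2 = 54
sp^2 = 2897.81 / 54 = 289781/5400 ≈ 53.663148

53.6631


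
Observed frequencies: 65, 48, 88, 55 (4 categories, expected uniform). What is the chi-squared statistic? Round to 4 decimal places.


chi2 = sum((O-E)^2/E), E = total/4
total = 256, E = 256/4 = 64
(65 - 64)^2 / 64 = 1 / 64 = 0.015625
(48 - 64)^2 / 64 = 256 / 64 = 4
(88 - 64)^2 / 64 = 576 / 64 = 9
(55 - 64)^2 / 64 = 81 / 64 = 1.265625
chi2 = 14.28125

14.2813


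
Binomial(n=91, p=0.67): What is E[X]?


E[X] = n*p = 91 * 0.67 = 60.97

60.97


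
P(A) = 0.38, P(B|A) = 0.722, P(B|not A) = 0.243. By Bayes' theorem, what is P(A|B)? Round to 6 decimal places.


P(A|B) = P(B|A)*P(A) / P(B), P(B) = P(B|A)*P(A) + P(B|not A)*P(not A)
P(B|A)*P(A) = 0.722 * 0.38 = 0.27436
P(B|not A)*P(not A) = 0.243 * 0.62 = 0.15066
P(B) = 0.27436 + 0.15066 = 0.42502
P(A|B) = 0.27436 / 0.42502 ≈ 0.64552256

0.645523


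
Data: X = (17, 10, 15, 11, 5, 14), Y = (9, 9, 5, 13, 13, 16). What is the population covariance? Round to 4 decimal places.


Cov = (1/n)*sum((xi-xbar)(yi-ybar))
n = 6, xbar = 72/6 = 12, ybar = 65/6 ≈ 10.833333
sum((xi-xbar)(yi-ybar)) = -30
Cov = -30 / 6 = -5

-5.0000


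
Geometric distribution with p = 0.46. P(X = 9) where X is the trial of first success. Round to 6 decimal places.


P = (1-p)^(k-1) * p
(1-p)^(k-1) = 0.54^8 ≈ 0.007230196
P = 0.007230196 * 0.46 ≈ 0.003325890

0.003326


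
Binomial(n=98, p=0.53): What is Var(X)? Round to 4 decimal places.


Var = n*p*(1-p) = 98 * 0.53 * 0.47 = 24.4118

24.4118


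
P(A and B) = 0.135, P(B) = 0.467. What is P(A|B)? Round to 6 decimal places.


P(A|B) = P(A and B) / P(B) = 0.135 / 0.467 = 135/467 ≈ 0.28907923

0.289079


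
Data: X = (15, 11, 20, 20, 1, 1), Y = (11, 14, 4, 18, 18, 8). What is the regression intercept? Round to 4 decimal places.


a = ybar - b*xbar, where b = sum((xi-xbar)(yi-ybar)) / sum((xi-xbar)^2)
n = 6, xbar = 68/6 = 34/3 ≈ 11.333333, ybar = 73/6 ≈ 12.166667
Sxy = sum((xi-xbar)(yi-ybar)) = -127/3 ≈ -42.333333
Sxx = sum((xi-xbar)^2) = 1132/3 ≈ 377.333333
b = Sxy / Sxx = -127/1132 ≈ -0.112191
a = 12.166667 - (-0.112191) * 11.333333 = 3803/283 ≈ 13.438163

13.4382


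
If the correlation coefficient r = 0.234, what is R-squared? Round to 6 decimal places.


R^2 = r^2 = (0.234)^2 = 0.054756

0.054756


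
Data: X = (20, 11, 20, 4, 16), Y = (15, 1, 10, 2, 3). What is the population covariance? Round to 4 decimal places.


Cov = (1/n)*sum((xi-xbar)(yi-ybar))
n = 5, xbar = 71/5 = 14.2, ybar = 31/5 = 6.2
sum((xi-xbar)(yi-ybar)) = 126.8
Cov = 126.8 / 5 = 25.36

25.3600


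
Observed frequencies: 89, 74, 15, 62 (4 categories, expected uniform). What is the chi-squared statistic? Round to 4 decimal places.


chi2 = sum((O-E)^2/E), E = total/4
total = 240, E = 240/4 = 60
(89 - 60)^2 / 60 = 841 / 60 = 841/60 ≈ 14.016667
(74 - 60)^2 / 60 = 196 / 60 = 49/15 ≈ 3.266667
(15 - 60)^2 / 60 = 2025 / 60 = 33.75
(62 - 60)^2 / 60 = 4 / 60 = 1/15 ≈ 0.066667
chi2 = 51.1

51.1000


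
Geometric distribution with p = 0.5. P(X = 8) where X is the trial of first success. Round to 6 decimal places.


P = (1-p)^(k-1) * p
(1-p)^(k-1) = 0.5^7 = 0.0078125
P = 0.0078125 * 0.5 = 0.00390625

0.003906


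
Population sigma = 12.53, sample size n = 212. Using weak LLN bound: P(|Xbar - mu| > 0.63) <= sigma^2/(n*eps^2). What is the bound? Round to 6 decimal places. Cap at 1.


bound = min(1, sigma^2/(n*eps^2))
sigma^2 = 12.53^2 = 157.0009
n*eps^2 = 212 * 0.63^2 = 212 * 0.3969 = 84.1428
sigma^2/(n*eps^2) = 157.0009 / 84.1428 ≈ 1.86588633
this exceeds 1, so the bound is capped at 1

1.000000


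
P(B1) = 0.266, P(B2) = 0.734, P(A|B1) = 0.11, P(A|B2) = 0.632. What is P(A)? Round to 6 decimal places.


P(A) = P(A|B1)*P(B1) + P(A|B2)*P(B2)
P(A|B1)*P(B1) = 0.11 * 0.266 = 0.02926
P(A|B2)*P(B2) = 0.632 * 0.734 = 0.463888
P(A) = 0.02926 + 0.463888 = 0.493148

0.493148


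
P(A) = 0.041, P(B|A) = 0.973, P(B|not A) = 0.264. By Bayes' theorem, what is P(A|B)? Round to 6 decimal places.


P(A|B) = P(B|A)*P(A) / P(B), P(B) = P(B|A)*P(A) + P(B|not A)*P(not A)
P(B|A)*P(A) = 0.973 * 0.041 = 0.039893
P(B|not A)*P(not A) = 0.264 * 0.959 = 0.253176
P(B) = 0.039893 + 0.253176 = 0.293069
P(A|B) = 0.039893 / 0.293069 ≈ 0.13612153

0.136122


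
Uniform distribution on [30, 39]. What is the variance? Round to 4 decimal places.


Var = (b-a)^2 / 12
(b-a)^2 = (39 - 30)^2 = 81
Var = 81/12 = 6.75

6.7500


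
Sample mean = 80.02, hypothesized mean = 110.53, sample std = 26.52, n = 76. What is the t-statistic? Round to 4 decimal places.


t = (xbar - mu0) / (s/sqrt(n))
xbar - mu0 = 80.02 - 110.53 = -30.51
sqrt(76) ≈ 8.71779789
s/sqrt(n) = 26.52 / 8.71779789 ≈ 3.04205263
t = -30.51 / 3.04205263 ≈ -10.029412

-10.0294


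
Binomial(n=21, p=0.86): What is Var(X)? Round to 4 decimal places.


Var = n*p*(1-p) = 21 * 0.86 * 0.14 = 2.5284

2.5284


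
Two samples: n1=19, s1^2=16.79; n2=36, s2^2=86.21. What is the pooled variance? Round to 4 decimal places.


sp^2 = ((n1-1)*s1^2 + (n2-1)*s2^2)/(n1+n2-2)
(n1-1)*s1^2 = 18 * 16.79 = 302.22
(n2-1)*s2^2 = 35 * 86.21 = 3017.35
numerator = 302.22 + 3017.35 = 3319.57
n1+n2-2 = 53
sp^2 = 3319.57 / 53 = 331957/5300 ≈ 62.633396

62.6334


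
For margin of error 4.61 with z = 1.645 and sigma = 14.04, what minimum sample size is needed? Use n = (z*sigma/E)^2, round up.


z*sigma/E = 1.645 * 14.04 / 4.61 ≈ 5.009935
(z*sigma/E)^2 ≈ 25.099448
round up: n = 26

26


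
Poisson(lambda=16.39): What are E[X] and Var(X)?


E[X] = Var(X) = lambda = 16.39

16.39, 16.39


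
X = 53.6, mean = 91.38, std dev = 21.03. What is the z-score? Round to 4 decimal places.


z = (X - mu) / sigma
X - mu = 53.6 - 91.38 = -37.78
z = -37.78 / 21.03 = -3778/2103 ≈ -1.796481

-1.7965


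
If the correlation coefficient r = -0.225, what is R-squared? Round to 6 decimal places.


R^2 = r^2 = (-0.225)^2 = 0.050625

0.050625


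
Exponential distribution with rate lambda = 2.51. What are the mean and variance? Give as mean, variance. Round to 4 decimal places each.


mean = 1/lam, var = 1/lam^2
mean = 1 / 2.51 = 100/251 ≈ 0.398406
lam^2 = 2.51^2 = 6.3001
var = 1 / 6.3001 ≈ 0.158728

0.3984, 0.1587


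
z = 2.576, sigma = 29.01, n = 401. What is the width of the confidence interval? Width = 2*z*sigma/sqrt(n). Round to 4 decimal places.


width = 2*z*sigma/sqrt(n)
2*z*sigma = 2 * 2.576 * 29.01 = 149.45952
sqrt(401) ≈ 20.024984
width = 149.45952 / 20.024984 ≈ 7.463652

7.4637


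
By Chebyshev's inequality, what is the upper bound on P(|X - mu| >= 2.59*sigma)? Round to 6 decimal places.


P <= 1/k^2
k^2 = 2.59^2 = 6.7081
1/k^2 = 1 / 6.7081 ≈ 0.14907351

0.149074


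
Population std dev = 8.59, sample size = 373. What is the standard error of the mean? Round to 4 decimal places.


SE = sigma / sqrt(n)
sqrt(373) ≈ 19.313208
SE = 8.59 / 19.313208 ≈ 0.444773

0.4448


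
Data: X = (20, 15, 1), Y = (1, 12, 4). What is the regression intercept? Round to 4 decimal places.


a = ybar - b*xbar, where b = sum((xi-xbar)(yi-ybar)) / sum((xi-xbar)^2)
n = 3, xbar = 36/3 = 12, ybar = 17/3 ≈ 5.666667
Sxy = sum((xi-xbar)(yi-ybar)) = 0
Sxx = sum((xi-xbar)^2) = 194
b = Sxy / Sxx = 0
a = 5.666667 - 0 * 12 = 17/3 ≈ 5.666667

5.6667


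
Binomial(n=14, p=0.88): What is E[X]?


E[X] = n*p = 14 * 0.88 = 12.32

12.32


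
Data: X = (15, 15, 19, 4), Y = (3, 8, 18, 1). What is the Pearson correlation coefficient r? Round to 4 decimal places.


r = sum((xi-xbar)(yi-ybar)) / sqrt(sum((xi-xbar)^2) * sum((yi-ybar)^2))
n = 4, xbar = 53/4 = 13.25, ybar = 30/4 = 7.5
Sxy = sum((xi-xbar)(yi-ybar)) = 113.5
Sxx = sum((xi-xbar)^2) = 124.75
Syy = sum((yi-ybar)^2) = 173
sqrt(Sxx*Syy) ≈ 146.907284
r = Sxy / sqrt(Sxx*Syy) = 113.5 / 146.907284 ≈ 0.772596

0.7726


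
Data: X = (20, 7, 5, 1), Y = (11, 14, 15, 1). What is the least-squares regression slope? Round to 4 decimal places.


b = sum((xi-xbar)(yi-ybar)) / sum((xi-xbar)^2)
n = 4, xbar = 33/4 = 8.25, ybar = 41/4 = 10.25
Sxy = sum((xi-xbar)(yi-ybar)) = 55.75
Sxx = sum((xi-xbar)^2) = 202.75
b = Sxy / Sxx = 223/811 ≈ 0.274969

0.2750


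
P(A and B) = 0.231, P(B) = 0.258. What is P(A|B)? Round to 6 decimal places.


P(A|B) = P(A and B) / P(B) = 0.231 / 0.258 = 77/86 ≈ 0.89534884

0.895349


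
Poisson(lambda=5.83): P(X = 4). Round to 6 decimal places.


P = e^(-lam) * lam^k / k!
e^(-5.83) ≈ 0.002938077
lam^k = 5.83^4 ≈ 1155.245323
k! = 4! = 24
P = 0.002938077 * 1155.245323 / 24 ≈ 0.141425

0.141425


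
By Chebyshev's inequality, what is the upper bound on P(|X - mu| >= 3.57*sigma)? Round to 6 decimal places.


P <= 1/k^2
k^2 = 3.57^2 = 12.7449
1/k^2 = 1 / 12.7449 ≈ 0.07846276

0.078463


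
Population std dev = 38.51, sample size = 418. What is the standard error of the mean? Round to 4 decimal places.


SE = sigma / sqrt(n)
sqrt(418) ≈ 20.445048
SE = 38.51 / 20.445048 ≈ 1.883586

1.8836


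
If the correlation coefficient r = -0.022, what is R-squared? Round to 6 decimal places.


R^2 = r^2 = (-0.022)^2 = 0.000484

0.000484


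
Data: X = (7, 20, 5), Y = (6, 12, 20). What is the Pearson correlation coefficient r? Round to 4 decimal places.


r = sum((xi-xbar)(yi-ybar)) / sqrt(sum((xi-xbar)^2) * sum((yi-ybar)^2))
n = 3, xbar = 32/3 ≈ 10.666667, ybar = 38/3 ≈ 12.666667
Sxy = sum((xi-xbar)(yi-ybar)) = -70/3 ≈ -23.333333
Sxx = sum((xi-xbar)^2) = 398/3 ≈ 132.666667
Syy = sum((yi-ybar)^2) = 296/3 ≈ 98.666667
sqrt(Sxx*Syy) ≈ 114.410567
r = Sxy / sqrt(Sxx*Syy) = -23.333333 / 114.410567 ≈ -0.203944

-0.2039


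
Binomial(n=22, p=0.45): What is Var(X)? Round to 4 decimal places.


Var = n*p*(1-p) = 22 * 0.45 * 0.55 = 5.445

5.4450


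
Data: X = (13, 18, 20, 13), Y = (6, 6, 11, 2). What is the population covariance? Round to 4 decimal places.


Cov = (1/n)*sum((xi-xbar)(yi-ybar))
n = 4, xbar = 64/4 = 16, ybar = 25/4 = 6.25
sum((xi-xbar)(yi-ybar)) = 32
Cov = 32 / 4 = 8

8.0000


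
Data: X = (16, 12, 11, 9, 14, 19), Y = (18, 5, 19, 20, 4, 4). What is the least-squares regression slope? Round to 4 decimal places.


b = sum((xi-xbar)(yi-ybar)) / sum((xi-xbar)^2)
n = 6, xbar = 81/6 = 13.5, ybar = 70/6 = 35/3 ≈ 11.666667
Sxy = sum((xi-xbar)(yi-ybar)) = -76
Sxx = sum((xi-xbar)^2) = 65.5
b = Sxy / Sxx = -152/131 ≈ -1.160305

-1.1603


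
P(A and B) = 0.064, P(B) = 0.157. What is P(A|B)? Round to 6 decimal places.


P(A|B) = P(A and B) / P(B) = 0.064 / 0.157 = 64/157 ≈ 0.40764331

0.407643


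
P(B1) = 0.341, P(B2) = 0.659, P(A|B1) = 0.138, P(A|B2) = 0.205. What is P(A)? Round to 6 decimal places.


P(A) = P(A|B1)*P(B1) + P(A|B2)*P(B2)
P(A|B1)*P(B1) = 0.138 * 0.341 = 0.047058
P(A|B2)*P(B2) = 0.205 * 0.659 = 0.135095
P(A) = 0.047058 + 0.135095 = 0.182153

0.182153


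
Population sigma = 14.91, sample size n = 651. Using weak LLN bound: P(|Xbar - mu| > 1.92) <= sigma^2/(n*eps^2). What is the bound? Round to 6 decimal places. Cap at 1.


bound = min(1, sigma^2/(n*eps^2))
sigma^2 = 14.91^2 = 222.3081
n*eps^2 = 651 * 1.92^2 = 651 * 3.6864 = 2399.8464
sigma^2/(n*eps^2) = 222.3081 / 2399.8464 ≈ 0.09263430

0.092634


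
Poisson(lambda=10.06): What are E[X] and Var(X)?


E[X] = Var(X) = lambda = 10.06

10.06, 10.06


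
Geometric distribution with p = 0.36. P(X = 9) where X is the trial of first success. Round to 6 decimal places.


P = (1-p)^(k-1) * p
(1-p)^(k-1) = 0.64^8 ≈ 0.02814750
P = 0.02814750 * 0.36 ≈ 0.01013310

0.010133


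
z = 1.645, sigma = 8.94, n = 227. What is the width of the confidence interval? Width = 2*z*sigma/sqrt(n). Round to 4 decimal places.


width = 2*z*sigma/sqrt(n)
2*z*sigma = 2 * 1.645 * 8.94 = 29.4126
sqrt(227) ≈ 15.066519
width = 29.4126 / 15.066519 ≈ 1.952183

1.9522


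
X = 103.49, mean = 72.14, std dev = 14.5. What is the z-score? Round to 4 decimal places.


z = (X - mu) / sigma
X - mu = 103.49 - 72.14 = 31.35
z = 31.35 / 14.5 = 627/290 ≈ 2.162069

2.1621


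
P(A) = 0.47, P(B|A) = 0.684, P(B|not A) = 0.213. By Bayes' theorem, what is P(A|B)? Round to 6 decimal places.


P(A|B) = P(B|A)*P(A) / P(B), P(B) = P(B|A)*P(A) + P(B|not A)*P(not A)
P(B|A)*P(A) = 0.684 * 0.47 = 0.32148
P(B|not A)*P(not A) = 0.213 * 0.53 = 0.11289
P(B) = 0.32148 + 0.11289 = 0.43437
P(A|B) = 0.32148 / 0.43437 ≈ 0.74010636

0.740106


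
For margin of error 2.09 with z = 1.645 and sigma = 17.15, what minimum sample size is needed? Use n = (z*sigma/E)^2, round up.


z*sigma/E = 1.645 * 17.15 / 2.09 = 112847/8360 ≈ 13.498445
(z*sigma/E)^2 ≈ 182.208017
round up: n = 183

183


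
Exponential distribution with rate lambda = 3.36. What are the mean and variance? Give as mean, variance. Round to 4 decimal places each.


mean = 1/lam, var = 1/lam^2
mean = 1 / 3.36 = 25/84 ≈ 0.297619
lam^2 = 3.36^2 = 11.2896
var = 1 / 11.2896 = 625/7056 ≈ 0.088577

0.2976, 0.0886


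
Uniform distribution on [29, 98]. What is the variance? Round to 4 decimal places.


Var = (b-a)^2 / 12
(b-a)^2 = (98 - 29)^2 = 4761
Var = 4761/12 = 396.75

396.7500


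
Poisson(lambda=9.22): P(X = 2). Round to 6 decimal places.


P = e^(-lam) * lam^k / k!
e^(-9.22) ≈ 0.00009903869
lam^k = 9.22^2 = 85.0084
k! = 2! = 2
P = 0.00009903869 * 85.0084 / 2 ≈ 0.004210

0.004210


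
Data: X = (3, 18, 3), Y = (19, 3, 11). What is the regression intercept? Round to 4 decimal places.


a = ybar - b*xbar, where b = sum((xi-xbar)(yi-ybar)) / sum((xi-xbar)^2)
n = 3, xbar = 24/3 = 8, ybar = 33/3 = 11
Sxy = sum((xi-xbar)(yi-ybar)) = -120
Sxx = sum((xi-xbar)^2) = 150
b = Sxy / Sxx = -0.8
a = 11 - (-0.8) * 8 = 17.4

17.4000


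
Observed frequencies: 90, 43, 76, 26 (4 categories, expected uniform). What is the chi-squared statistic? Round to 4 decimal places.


chi2 = sum((O-E)^2/E), E = total/4
total = 235, E = 235/4 = 58.75
(90 - 58.75)^2 / 58.75 = 976.5625 / 58.75 = 3125/188 ≈ 16.622340
(43 - 58.75)^2 / 58.75 = 248.0625 / 58.75 = 3969/940 ≈ 4.222340
(76 - 58.75)^2 / 58.75 = 297.5625 / 58.75 = 4761/940 ≈ 5.064894
(26 - 58.75)^2 / 58.75 = 1072.5625 / 58.75 = 17161/940 ≈ 18.256383
chi2 = 10379/235 ≈ 44.165957

44.1660


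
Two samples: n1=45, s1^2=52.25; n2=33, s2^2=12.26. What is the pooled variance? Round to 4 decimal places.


sp^2 = ((n1-1)*s1^2 + (n2-1)*s2^2)/(n1+n2-2)
(n1-1)*s1^2 = 44 * 52.25 = 2299
(n2-1)*s2^2 = 32 * 12.26 = 392.32
numerator = 2299 + 392.32 = 2691.32
n1+n2-2 = 76
sp^2 = 2691.32 / 76 = 67283/1900 ≈ 35.412105

35.4121


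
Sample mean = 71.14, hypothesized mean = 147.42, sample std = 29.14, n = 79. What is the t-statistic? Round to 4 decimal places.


t = (xbar - mu0) / (s/sqrt(n))
xbar - mu0 = 71.14 - 147.42 = -76.28
sqrt(79) ≈ 8.88819442
s/sqrt(n) = 29.14 / 8.88819442 ≈ 3.27850614
t = -76.28 / 3.27850614 ≈ -23.266694

-23.2667


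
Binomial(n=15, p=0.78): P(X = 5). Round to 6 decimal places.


P = C(n,k) * p^k * (1-p)^(n-k)
C(15,5) = 3003
p^k = 0.78^5 ≈ 0.2887174
(1-p)^(n-k) = 0.22^10 ≈ 0.0000002655992
P = 3003 * 0.2887174 * 0.0000002655992 ≈ 0.000230

0.000230


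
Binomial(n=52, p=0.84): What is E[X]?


E[X] = n*p = 52 * 0.84 = 43.68

43.68


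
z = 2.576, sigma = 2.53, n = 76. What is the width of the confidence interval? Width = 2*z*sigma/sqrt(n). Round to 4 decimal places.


width = 2*z*sigma/sqrt(n)
2*z*sigma = 2 * 2.576 * 2.53 = 13.03456
sqrt(76) ≈ 8.717798
width = 13.03456 / 8.717798 ≈ 1.495167

1.4952


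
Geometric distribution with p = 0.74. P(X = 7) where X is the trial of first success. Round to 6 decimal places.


P = (1-p)^(k-1) * p
(1-p)^(k-1) = 0.26^6 ≈ 0.0003089158
P = 0.0003089158 * 0.74 ≈ 0.0002285977

0.000229


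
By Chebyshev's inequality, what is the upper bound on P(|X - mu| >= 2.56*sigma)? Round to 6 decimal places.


P <= 1/k^2
k^2 = 2.56^2 = 6.5536
1/k^2 = 1 / 6.5536 = 625/4096 ≈ 0.15258789

0.152588


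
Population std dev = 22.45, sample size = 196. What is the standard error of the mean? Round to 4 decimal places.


SE = sigma / sqrt(n)
sqrt(196) = 14
SE = 22.45 / 14 = 449/280 ≈ 1.603571

1.6036


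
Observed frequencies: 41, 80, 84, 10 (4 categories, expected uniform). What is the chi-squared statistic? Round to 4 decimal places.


chi2 = sum((O-E)^2/E), E = total/4
total = 215, E = 215/4 = 53.75
(41 - 53.75)^2 / 53.75 = 162.5625 / 53.75 = 2601/860 ≈ 3.024419
(80 - 53.75)^2 / 53.75 = 689.0625 / 53.75 = 2205/172 ≈ 12.819767
(84 - 53.75)^2 / 53.75 = 915.0625 / 53.75 = 14641/860 ≈ 17.024419
(10 - 53.75)^2 / 53.75 = 1914.0625 / 53.75 = 6125/172 ≈ 35.610465
chi2 = 14723/215 ≈ 68.479070

68.4791


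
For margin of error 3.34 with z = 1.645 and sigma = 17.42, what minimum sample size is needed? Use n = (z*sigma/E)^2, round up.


z*sigma/E = 1.645 * 17.42 / 3.34 ≈ 8.579611
(z*sigma/E)^2 ≈ 73.609721
round up: n = 74

74


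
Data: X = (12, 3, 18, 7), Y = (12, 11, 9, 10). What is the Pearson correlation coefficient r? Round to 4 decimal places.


r = sum((xi-xbar)(yi-ybar)) / sqrt(sum((xi-xbar)^2) * sum((yi-ybar)^2))
n = 4, xbar = 40/4 = 10, ybar = 42/4 = 10.5
Sxy = sum((xi-xbar)(yi-ybar)) = -11
Sxx = sum((xi-xbar)^2) = 126
Syy = sum((yi-ybar)^2) = 5
sqrt(Sxx*Syy) ≈ 25.099801
r = Sxy / sqrt(Sxx*Syy) = -11 / 25.099801 ≈ -0.438250

-0.4383


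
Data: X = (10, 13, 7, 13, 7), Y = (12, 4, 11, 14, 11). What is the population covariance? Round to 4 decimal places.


Cov = (1/n)*sum((xi-xbar)(yi-ybar))
n = 5, xbar = 50/5 = 10, ybar = 52/5 = 10.4
sum((xi-xbar)(yi-ybar)) = -12
Cov = -12 / 5 = -2.4

-2.4000


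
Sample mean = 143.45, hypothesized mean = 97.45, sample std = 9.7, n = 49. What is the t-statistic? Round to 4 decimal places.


t = (xbar - mu0) / (s/sqrt(n))
xbar - mu0 = 143.45 - 97.45 = 46
sqrt(49) = 7
s/sqrt(n) = 9.7 / 7 = 97/70 ≈ 1.38571429
t = 46 / 1.38571429 = 3220/97 ≈ 33.195876

33.1959


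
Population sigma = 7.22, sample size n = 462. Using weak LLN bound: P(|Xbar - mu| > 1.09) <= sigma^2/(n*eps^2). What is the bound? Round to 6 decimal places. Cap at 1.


bound = min(1, sigma^2/(n*eps^2))
sigma^2 = 7.22^2 = 52.1284
n*eps^2 = 462 * 1.09^2 = 462 * 1.1881 = 548.9022
sigma^2/(n*eps^2) = 52.1284 / 548.9022 ≈ 0.09496847

0.094968


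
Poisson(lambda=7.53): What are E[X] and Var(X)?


E[X] = Var(X) = lambda = 7.53

7.53, 7.53


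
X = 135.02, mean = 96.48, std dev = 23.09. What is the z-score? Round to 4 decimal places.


z = (X - mu) / sigma
X - mu = 135.02 - 96.48 = 38.54
z = 38.54 / 23.09 = 3854/2309 ≈ 1.669121

1.6691


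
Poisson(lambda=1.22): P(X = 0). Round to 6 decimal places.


P = e^(-lam) * lam^k / k!
e^(-1.22) ≈ 0.2952302
lam^k = 1.22^0 = 1
k! = 0! = 1
P = 0.2952302 * 1 / 1 ≈ 0.295230

0.295230


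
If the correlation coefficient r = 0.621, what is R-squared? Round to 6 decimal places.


R^2 = r^2 = (0.621)^2 = 0.385641

0.385641


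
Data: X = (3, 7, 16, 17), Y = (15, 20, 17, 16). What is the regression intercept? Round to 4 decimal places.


a = ybar - b*xbar, where b = sum((xi-xbar)(yi-ybar)) / sum((xi-xbar)^2)
n = 4, xbar = 43/4 = 10.75, ybar = 68/4 = 17
Sxy = sum((xi-xbar)(yi-ybar)) = -2
Sxx = sum((xi-xbar)^2) = 140.75
b = Sxy / Sxx = -8/563 ≈ -0.014210
a = 17 - (-0.014210) * 10.75 = 9657/563 ≈ 17.152753

17.1528


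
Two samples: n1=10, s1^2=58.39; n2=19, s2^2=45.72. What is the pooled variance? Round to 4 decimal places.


sp^2 = ((n1-1)*s1^2 + (n2-1)*s2^2)/(n1+n2-2)
(n1-1)*s1^2 = 9 * 58.39 = 525.51
(n2-1)*s2^2 = 18 * 45.72 = 822.96
numerator = 525.51 + 822.96 = 1348.47
n1+n2-2 = 27
sp^2 = 1348.47 / 27 = 14983/300 ≈ 49.943333

49.9433


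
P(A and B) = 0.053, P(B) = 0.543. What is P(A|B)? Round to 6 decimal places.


P(A|B) = P(A and B) / P(B) = 0.053 / 0.543 = 53/543 ≈ 0.09760589

0.097606


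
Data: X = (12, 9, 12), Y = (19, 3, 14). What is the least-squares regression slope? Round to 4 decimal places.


b = sum((xi-xbar)(yi-ybar)) / sum((xi-xbar)^2)
n = 3, xbar = 33/3 = 11, ybar = 36/3 = 12
Sxy = sum((xi-xbar)(yi-ybar)) = 27
Sxx = sum((xi-xbar)^2) = 6
b = Sxy / Sxx = 4.5

4.5000


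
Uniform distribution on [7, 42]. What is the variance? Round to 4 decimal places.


Var = (b-a)^2 / 12
(b-a)^2 = (42 - 7)^2 = 1225
Var = 1225/12 ≈ 102.083333

102.0833


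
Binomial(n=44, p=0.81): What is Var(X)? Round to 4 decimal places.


Var = n*p*(1-p) = 44 * 0.81 * 0.19 = 6.7716

6.7716


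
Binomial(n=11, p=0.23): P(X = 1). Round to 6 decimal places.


P = C(n,k) * p^k * (1-p)^(n-k)
C(11,1) = 11
p^k = 0.23^1 = 0.23
(1-p)^(n-k) = 0.77^10 ≈ 0.07326680
P = 11 * 0.23 * 0.07326680 ≈ 0.185365

0.185365


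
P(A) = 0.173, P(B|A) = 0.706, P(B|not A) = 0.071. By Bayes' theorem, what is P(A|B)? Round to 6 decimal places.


P(A|B) = P(B|A)*P(A) / P(B), P(B) = P(B|A)*P(A) + P(B|not A)*P(not A)
P(B|A)*P(A) = 0.706 * 0.173 = 0.122138
P(B|not A)*P(not A) = 0.071 * 0.827 = 0.058717
P(B) = 0.122138 + 0.058717 = 0.180855
P(A|B) = 0.122138 / 0.180855 ≈ 0.67533660

0.675337


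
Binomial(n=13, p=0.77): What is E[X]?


E[X] = n*p = 13 * 0.77 = 10.01

10.01


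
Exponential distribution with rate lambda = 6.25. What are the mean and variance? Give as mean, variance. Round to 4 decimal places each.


mean = 1/lam, var = 1/lam^2
mean = 1 / 6.25 = 0.16
lam^2 = 6.25^2 = 39.0625
var = 1 / 39.0625 = 0.0256

0.1600, 0.0256


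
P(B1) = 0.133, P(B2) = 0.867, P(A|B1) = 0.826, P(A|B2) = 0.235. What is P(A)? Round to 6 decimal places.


P(A) = P(A|B1)*P(B1) + P(A|B2)*P(B2)
P(A|B1)*P(B1) = 0.826 * 0.133 = 0.109858
P(A|B2)*P(B2) = 0.235 * 0.867 = 0.203745
P(A) = 0.109858 + 0.203745 = 0.313603

0.313603


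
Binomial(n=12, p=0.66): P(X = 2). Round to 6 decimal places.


P = C(n,k) * p^k * (1-p)^(n-k)
C(12,2) = 66
p^k = 0.66^2 = 0.4356
(1-p)^(n-k) = 0.34^10 ≈ 0.00002064378
P = 66 * 0.4356 * 0.00002064378 ≈ 0.000594

0.000594


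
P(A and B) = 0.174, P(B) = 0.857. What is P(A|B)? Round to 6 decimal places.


P(A|B) = P(A and B) / P(B) = 0.174 / 0.857 = 174/857 ≈ 0.20303384

0.203034


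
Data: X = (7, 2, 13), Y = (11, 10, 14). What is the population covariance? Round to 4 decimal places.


Cov = (1/n)*sum((xi-xbar)(yi-ybar))
n = 3, xbar = 22/3 ≈ 7.333333, ybar = 35/3 ≈ 11.666667
sum((xi-xbar)(yi-ybar)) = 67/3 ≈ 22.333333
Cov = 22.333333 / 3 = 67/9 ≈ 7.444444

7.4444


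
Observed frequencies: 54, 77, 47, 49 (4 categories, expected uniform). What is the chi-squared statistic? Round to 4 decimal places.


chi2 = sum((O-E)^2/E), E = total/4
total = 227, E = 227/4 = 56.75
(54 - 56.75)^2 / 56.75 = 7.5625 / 56.75 = 121/908 ≈ 0.133260
(77 - 56.75)^2 / 56.75 = 410.0625 / 56.75 = 6561/908 ≈ 7.225771
(47 - 56.75)^2 / 56.75 = 95.0625 / 56.75 = 1521/908 ≈ 1.675110
(49 - 56.75)^2 / 56.75 = 60.0625 / 56.75 = 961/908 ≈ 1.058370
chi2 = 2291/227 ≈ 10.092511

10.0925


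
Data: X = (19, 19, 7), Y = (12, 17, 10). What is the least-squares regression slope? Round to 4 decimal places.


b = sum((xi-xbar)(yi-ybar)) / sum((xi-xbar)^2)
n = 3, xbar = 45/3 = 15, ybar = 39/3 = 13
Sxy = sum((xi-xbar)(yi-ybar)) = 36
Sxx = sum((xi-xbar)^2) = 96
b = Sxy / Sxx = 0.375

0.3750


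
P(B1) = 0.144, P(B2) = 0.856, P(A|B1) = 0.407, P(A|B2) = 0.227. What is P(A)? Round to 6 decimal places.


P(A) = P(A|B1)*P(B1) + P(A|B2)*P(B2)
P(A|B1)*P(B1) = 0.407 * 0.144 = 0.058608
P(A|B2)*P(B2) = 0.227 * 0.856 = 0.194312
P(A) = 0.058608 + 0.194312 = 0.25292

0.252920


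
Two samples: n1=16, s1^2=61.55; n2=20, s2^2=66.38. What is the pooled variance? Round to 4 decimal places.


sp^2 = ((n1-1)*s1^2 + (n2-1)*s2^2)/(n1+n2-2)
(n1-1)*s1^2 = 15 * 61.55 = 923.25
(n2-1)*s2^2 = 19 * 66.38 = 1261.22
numerator = 923.25 + 1261.22 = 2184.47
n1+n2-2 = 34
sp^2 = 2184.47 / 34 = 218447/3400 ≈ 64.249118

64.2491


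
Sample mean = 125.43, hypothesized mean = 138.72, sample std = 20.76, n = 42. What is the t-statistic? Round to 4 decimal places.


t = (xbar - mu0) / (s/sqrt(n))
xbar - mu0 = 125.43 - 138.72 = -13.29
sqrt(42) ≈ 6.48074070
s/sqrt(n) = 20.76 / 6.48074070 ≈ 3.20333755
t = -13.29 / 3.20333755 ≈ -4.148798

-4.1488


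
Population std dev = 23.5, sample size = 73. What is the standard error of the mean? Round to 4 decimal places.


SE = sigma / sqrt(n)
sqrt(73) ≈ 8.544004
SE = 23.5 / 8.544004 ≈ 2.750467

2.7505


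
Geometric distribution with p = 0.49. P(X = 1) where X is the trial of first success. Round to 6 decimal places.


P = (1-p)^(k-1) * p
(1-p)^(k-1) = 0.51^0 = 1
P = 1 * 0.49 = 0.49

0.490000


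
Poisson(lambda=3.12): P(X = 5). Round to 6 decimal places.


P = e^(-lam) * lam^k / k!
e^(-3.12) ≈ 0.04415717
lam^k = 3.12^5 ≈ 295.646655
k! = 5! = 120
P = 0.04415717 * 295.646655 / 120 ≈ 0.108791

0.108791


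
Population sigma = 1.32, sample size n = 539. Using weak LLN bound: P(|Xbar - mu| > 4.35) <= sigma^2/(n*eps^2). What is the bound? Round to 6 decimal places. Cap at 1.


bound = min(1, sigma^2/(n*eps^2))
sigma^2 = 1.32^2 = 1.7424
n*eps^2 = 539 * 4.35^2 = 539 * 18.9225 = 10199.2275
sigma^2/(n*eps^2) = 1.7424 / 10199.2275 ≈ 0.00017084

0.000171


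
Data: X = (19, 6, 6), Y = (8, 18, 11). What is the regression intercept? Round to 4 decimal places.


a = ybar - b*xbar, where b = sum((xi-xbar)(yi-ybar)) / sum((xi-xbar)^2)
n = 3, xbar = 31/3 ≈ 10.333333, ybar = 37/3 ≈ 12.333333
Sxy = sum((xi-xbar)(yi-ybar)) = -169/3 ≈ -56.333333
Sxx = sum((xi-xbar)^2) = 338/3 ≈ 112.666667
b = Sxy / Sxx = -0.5
a = 12.333333 - (-0.5) * 10.333333 = 17.5

17.5000


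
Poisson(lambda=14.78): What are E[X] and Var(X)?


E[X] = Var(X) = lambda = 14.78

14.78, 14.78


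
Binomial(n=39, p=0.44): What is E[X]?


E[X] = n*p = 39 * 0.44 = 17.16

17.16


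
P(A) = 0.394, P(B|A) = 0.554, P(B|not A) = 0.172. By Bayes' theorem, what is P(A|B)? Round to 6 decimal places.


P(A|B) = P(B|A)*P(A) / P(B), P(B) = P(B|A)*P(A) + P(B|not A)*P(not A)
P(B|A)*P(A) = 0.554 * 0.394 = 0.218276
P(B|not A)*P(not A) = 0.172 * 0.606 = 0.104232
P(B) = 0.218276 + 0.104232 = 0.322508
P(A|B) = 0.218276 / 0.322508 ≈ 0.67680802

0.676808
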